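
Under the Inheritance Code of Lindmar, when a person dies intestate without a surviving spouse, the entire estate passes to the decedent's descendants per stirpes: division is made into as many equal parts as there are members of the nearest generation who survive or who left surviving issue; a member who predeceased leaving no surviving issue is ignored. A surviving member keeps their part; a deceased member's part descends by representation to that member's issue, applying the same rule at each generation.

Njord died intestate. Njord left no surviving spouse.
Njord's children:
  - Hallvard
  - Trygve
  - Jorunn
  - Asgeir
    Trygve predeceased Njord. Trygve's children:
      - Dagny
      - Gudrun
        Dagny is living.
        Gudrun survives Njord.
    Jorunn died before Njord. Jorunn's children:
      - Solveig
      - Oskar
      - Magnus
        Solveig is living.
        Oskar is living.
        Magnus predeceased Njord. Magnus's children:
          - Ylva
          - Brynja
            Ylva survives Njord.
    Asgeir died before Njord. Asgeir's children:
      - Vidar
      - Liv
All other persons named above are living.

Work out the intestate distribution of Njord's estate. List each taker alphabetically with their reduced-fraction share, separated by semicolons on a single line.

Brynja 1/24; Dagny 1/8; Gudrun 1/8; Hallvard 1/4; Liv 1/8; Oskar 1/12; Solveig 1/12; Vidar 1/8; Ylva 1/24

There is no surviving spouse, so the entire estate passes to Njord's descendants per stirpes.
The estate is divided into 4 equal shares of 1/4 among Hallvard, Trygve, Jorunn, Asgeir.
Hallvard is living and takes 1/4.
Trygve predeceased; the 1/4 allotted to Trygve's branch passes to Trygve's issue by representation.
The 1/4 is divided into 2 equal shares of 1/8 among Dagny, Gudrun.
Dagny is living and takes 1/8.
Gudrun is living and takes 1/8.
Jorunn predeceased; the 1/4 allotted to Jorunn's branch passes to Jorunn's issue by representation.
The 1/4 is divided into 3 equal shares of 1/12 among Solveig, Oskar, Magnus.
Solveig is living and takes 1/12.
Oskar is living and takes 1/12.
Magnus predeceased; the 1/12 allotted to Magnus's branch passes to Magnus's issue by representation.
The 1/12 is divided into 2 equal shares of 1/24 among Ylva, Brynja.
Ylva is living and takes 1/24.
Brynja is living and takes 1/24.
Asgeir predeceased; the 1/4 allotted to Asgeir's branch passes to Asgeir's issue by representation.
The 1/4 is divided into 2 equal shares of 1/8 among Vidar, Liv.
Vidar is living and takes 1/8.
Liv is living and takes 1/8.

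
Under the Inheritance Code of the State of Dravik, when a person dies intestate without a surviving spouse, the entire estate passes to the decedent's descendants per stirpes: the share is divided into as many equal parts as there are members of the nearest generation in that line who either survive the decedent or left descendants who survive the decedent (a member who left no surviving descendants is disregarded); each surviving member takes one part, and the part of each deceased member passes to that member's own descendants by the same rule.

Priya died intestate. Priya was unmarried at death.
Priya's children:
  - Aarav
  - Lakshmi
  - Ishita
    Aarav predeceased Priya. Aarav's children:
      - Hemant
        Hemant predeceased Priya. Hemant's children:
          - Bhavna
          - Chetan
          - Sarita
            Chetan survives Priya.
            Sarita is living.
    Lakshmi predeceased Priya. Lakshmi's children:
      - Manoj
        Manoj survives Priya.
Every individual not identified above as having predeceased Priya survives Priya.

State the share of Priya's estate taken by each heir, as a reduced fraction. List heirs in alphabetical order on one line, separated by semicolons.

Bhavna 1/9; Chetan 1/9; Ishita 1/3; Manoj 1/3; Sarita 1/9

There is no surviving spouse, so the entire estate passes to Priya's descendants per stirpes.
The estate is divided into 3 equal shares of 1/3 among Aarav, Lakshmi, Ishita.
Aarav predeceased; the 1/3 allotted to Aarav's branch passes to Aarav's issue by representation.
Hemant's line is the sole branch at this level, so the full 1/3 passes to Hemant's issue by representation.
The 1/3 is divided into 3 equal shares of 1/9 among Bhavna, Chetan, Sarita.
Bhavna is living and takes 1/9.
Chetan is living and takes 1/9.
Sarita is living and takes 1/9.
Lakshmi predeceased; the 1/3 allotted to Lakshmi's branch passes to Lakshmi's issue by representation.
Manoj is the sole taker at this level and receives the full 1/3.
Ishita is living and takes 1/3.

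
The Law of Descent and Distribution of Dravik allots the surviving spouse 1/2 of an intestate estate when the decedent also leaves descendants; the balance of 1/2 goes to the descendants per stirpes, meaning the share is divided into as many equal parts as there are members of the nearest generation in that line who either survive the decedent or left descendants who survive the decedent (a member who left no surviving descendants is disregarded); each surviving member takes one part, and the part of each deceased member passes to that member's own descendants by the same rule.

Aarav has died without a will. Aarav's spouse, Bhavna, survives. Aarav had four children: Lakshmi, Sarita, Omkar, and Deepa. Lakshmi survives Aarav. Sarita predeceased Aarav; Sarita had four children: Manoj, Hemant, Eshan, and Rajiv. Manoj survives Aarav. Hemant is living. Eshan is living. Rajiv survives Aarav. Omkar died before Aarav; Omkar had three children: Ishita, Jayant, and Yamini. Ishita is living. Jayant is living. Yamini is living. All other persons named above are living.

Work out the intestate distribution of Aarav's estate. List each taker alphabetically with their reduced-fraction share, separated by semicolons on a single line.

Bhavna, as surviving spouse, takes 1/2.
The remaining 1/2 passes to Aarav's descendants per stirpes.
The 1/2 is divided into 4 equal shares of 1/8 among Lakshmi, Sarita, Omkar, Deepa.
Lakshmi is living and takes 1/8.
Sarita predeceased; the 1/8 allotted to Sarita's branch passes to Sarita's issue by representation.
The 1/8 is divided into 4 equal shares of 1/32 among Manoj, Hemant, Eshan, Rajiv.
Manoj is living and takes 1/32.
Hemant is living and takes 1/32.
Eshan is living and takes 1/32.
Rajiv is living and takes 1/32.
Omkar predeceased; the 1/8 allotted to Omkar's branch passes to Omkar's issue by representation.
The 1/8 is divided into 3 equal shares of 1/24 among Ishita, Jayant, Yamini.
Ishita is living and takes 1/24.
Jayant is living and takes 1/24.
Yamini is living and takes 1/24.
Deepa is living and takes 1/8.

Bhavna 1/2; Deepa 1/8; Eshan 1/32; Hemant 1/32; Ishita 1/24; Jayant 1/24; Lakshmi 1/8; Manoj 1/32; Rajiv 1/32; Yamini 1/24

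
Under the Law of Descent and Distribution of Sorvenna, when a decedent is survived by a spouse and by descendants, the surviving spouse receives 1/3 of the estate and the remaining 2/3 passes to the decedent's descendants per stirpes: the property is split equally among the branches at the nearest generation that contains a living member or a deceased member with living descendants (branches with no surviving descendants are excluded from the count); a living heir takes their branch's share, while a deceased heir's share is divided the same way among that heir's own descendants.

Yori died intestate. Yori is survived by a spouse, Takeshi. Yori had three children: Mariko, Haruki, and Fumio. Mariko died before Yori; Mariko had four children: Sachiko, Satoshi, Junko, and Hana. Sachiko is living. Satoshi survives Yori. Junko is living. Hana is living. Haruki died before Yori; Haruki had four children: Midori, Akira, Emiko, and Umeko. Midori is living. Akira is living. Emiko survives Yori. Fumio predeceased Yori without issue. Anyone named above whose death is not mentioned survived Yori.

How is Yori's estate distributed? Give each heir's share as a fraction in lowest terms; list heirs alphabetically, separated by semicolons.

Takeshi, as surviving spouse, takes 1/3.
The remaining 2/3 passes to Yori's descendants per stirpes.
Fumio left no surviving issue, so that branch lapses and is disregarded.
The 2/3 is divided into 2 equal shares of 1/3 among Mariko, Haruki.
Mariko predeceased; the 1/3 allotted to Mariko's branch passes to Mariko's issue by representation.
The 1/3 is divided into 4 equal shares of 1/12 among Sachiko, Satoshi, Junko, Hana.
Sachiko is living and takes 1/12.
Satoshi is living and takes 1/12.
Junko is living and takes 1/12.
Hana is living and takes 1/12.
Haruki predeceased; the 1/3 allotted to Haruki's branch passes to Haruki's issue by representation.
The 1/3 is divided into 4 equal shares of 1/12 among Midori, Akira, Emiko, Umeko.
Midori is living and takes 1/12.
Akira is living and takes 1/12.
Emiko is living and takes 1/12.
Umeko is living and takes 1/12.

Akira 1/12; Emiko 1/12; Hana 1/12; Junko 1/12; Midori 1/12; Sachiko 1/12; Satoshi 1/12; Takeshi 1/3; Umeko 1/12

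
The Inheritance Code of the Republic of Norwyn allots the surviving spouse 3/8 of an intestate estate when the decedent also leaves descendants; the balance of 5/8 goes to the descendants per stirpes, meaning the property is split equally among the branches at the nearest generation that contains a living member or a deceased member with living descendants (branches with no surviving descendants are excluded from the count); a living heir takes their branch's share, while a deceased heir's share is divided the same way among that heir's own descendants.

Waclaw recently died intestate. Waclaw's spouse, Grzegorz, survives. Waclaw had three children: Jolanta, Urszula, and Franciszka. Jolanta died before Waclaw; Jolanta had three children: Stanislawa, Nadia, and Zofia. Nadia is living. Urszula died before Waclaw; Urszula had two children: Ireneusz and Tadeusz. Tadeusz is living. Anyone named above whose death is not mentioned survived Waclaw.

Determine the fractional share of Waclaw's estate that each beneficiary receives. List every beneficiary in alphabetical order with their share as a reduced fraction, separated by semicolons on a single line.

Franciszka 5/24; Grzegorz 3/8; Ireneusz 5/48; Nadia 5/72; Stanislawa 5/72; Tadeusz 5/48; Zofia 5/72

Grzegorz, as surviving spouse, takes 3/8.
The remaining 5/8 passes to Waclaw's descendants per stirpes.
The 5/8 is divided into 3 equal shares of 5/24 among Jolanta, Urszula, Franciszka.
Jolanta predeceased; the 5/24 allotted to Jolanta's branch passes to Jolanta's issue by representation.
The 5/24 is divided into 3 equal shares of 5/72 among Stanislawa, Nadia, Zofia.
Stanislawa is living and takes 5/72.
Nadia is living and takes 5/72.
Zofia is living and takes 5/72.
Urszula predeceased; the 5/24 allotted to Urszula's branch passes to Urszula's issue by representation.
The 5/24 is divided into 2 equal shares of 5/48 among Ireneusz, Tadeusz.
Ireneusz is living and takes 5/48.
Tadeusz is living and takes 5/48.
Franciszka is living and takes 5/24.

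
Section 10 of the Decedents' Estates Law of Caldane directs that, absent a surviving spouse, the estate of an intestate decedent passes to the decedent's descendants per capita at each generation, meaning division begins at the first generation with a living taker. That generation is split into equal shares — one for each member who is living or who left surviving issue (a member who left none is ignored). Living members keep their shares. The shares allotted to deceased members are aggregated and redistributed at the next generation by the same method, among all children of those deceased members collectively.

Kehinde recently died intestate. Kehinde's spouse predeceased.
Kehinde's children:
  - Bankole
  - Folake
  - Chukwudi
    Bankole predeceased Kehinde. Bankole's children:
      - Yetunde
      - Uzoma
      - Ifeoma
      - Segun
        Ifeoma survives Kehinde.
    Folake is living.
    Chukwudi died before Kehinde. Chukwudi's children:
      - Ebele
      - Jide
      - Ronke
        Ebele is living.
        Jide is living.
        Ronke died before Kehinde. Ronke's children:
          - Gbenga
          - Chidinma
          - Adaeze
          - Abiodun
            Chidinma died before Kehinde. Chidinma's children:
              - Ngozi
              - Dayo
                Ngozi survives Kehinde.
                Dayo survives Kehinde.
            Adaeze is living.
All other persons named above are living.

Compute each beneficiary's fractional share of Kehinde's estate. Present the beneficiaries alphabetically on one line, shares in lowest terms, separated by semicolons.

There is no surviving spouse, so the entire estate passes to Kehinde's descendants per capita at each generation.
At generation 1 (Bankole, Folake, Chukwudi) there are 3 shares of (1)/3 = 1/3 each.
Living: Folake — each takes 1/3.
Deceased: Bankole and Chukwudi. Their combined 2/3 is pooled and carried to generation 2.
At generation 2 (Yetunde, Uzoma, Ifeoma, Segun, Ebele, Jide, Ronke) there are 7 shares of (2/3)/7 = 2/21 each.
Living: Yetunde, Uzoma, Ifeoma, Segun, Ebele, and Jide — each takes 2/21.
Deceased: Ronke. That 2/21 share is carried to generation 3.
At generation 3 (Gbenga, Chidinma, Adaeze, Abiodun) there are 4 shares of (2/21)/4 = 1/42 each.
Living: Gbenga, Adaeze, and Abiodun — each takes 1/42.
Deceased: Chidinma. That 1/42 share is carried to generation 4.
At generation 4 (Ngozi, Dayo) there are 2 shares of (1/42)/2 = 1/84 each.
Living: Ngozi and Dayo — each takes 1/84.

Abiodun 1/42; Adaeze 1/42; Dayo 1/84; Ebele 2/21; Folake 1/3; Gbenga 1/42; Ifeoma 2/21; Jide 2/21; Ngozi 1/84; Segun 2/21; Uzoma 2/21; Yetunde 2/21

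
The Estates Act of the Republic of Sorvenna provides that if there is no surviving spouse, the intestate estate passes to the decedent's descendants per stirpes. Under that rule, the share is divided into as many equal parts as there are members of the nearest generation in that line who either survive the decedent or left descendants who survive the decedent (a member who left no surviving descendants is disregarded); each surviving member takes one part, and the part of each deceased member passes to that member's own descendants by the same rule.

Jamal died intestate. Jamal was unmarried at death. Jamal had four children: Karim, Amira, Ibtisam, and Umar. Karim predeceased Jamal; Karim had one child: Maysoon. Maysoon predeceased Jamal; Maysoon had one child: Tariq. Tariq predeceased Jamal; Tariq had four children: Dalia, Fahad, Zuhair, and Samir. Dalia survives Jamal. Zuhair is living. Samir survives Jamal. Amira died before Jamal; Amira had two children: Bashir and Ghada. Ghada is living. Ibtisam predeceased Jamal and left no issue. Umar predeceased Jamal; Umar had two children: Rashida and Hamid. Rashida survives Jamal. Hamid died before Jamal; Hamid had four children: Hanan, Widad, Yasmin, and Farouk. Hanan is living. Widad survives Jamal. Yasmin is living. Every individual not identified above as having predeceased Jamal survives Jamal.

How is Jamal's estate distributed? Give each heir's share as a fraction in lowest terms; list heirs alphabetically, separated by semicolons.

There is no surviving spouse, so the entire estate passes to Jamal's descendants per stirpes.
Ibtisam left no surviving issue, so that branch lapses and is disregarded.
The estate is divided into 3 equal shares of 1/3 among Karim, Amira, Umar.
Karim predeceased; the 1/3 allotted to Karim's branch passes to Karim's issue by representation.
Maysoon's line is the sole branch at this level, so the full 1/3 passes to Maysoon's issue by representation.
Tariq's line is the sole branch at this level, so the full 1/3 passes to Tariq's issue by representation.
The 1/3 is divided into 4 equal shares of 1/12 among Dalia, Fahad, Zuhair, Samir.
Dalia is living and takes 1/12.
Fahad is living and takes 1/12.
Zuhair is living and takes 1/12.
Samir is living and takes 1/12.
Amira predeceased; the 1/3 allotted to Amira's branch passes to Amira's issue by representation.
The 1/3 is divided into 2 equal shares of 1/6 among Bashir, Ghada.
Bashir is living and takes 1/6.
Ghada is living and takes 1/6.
Umar predeceased; the 1/3 allotted to Umar's branch passes to Umar's issue by representation.
The 1/3 is divided into 2 equal shares of 1/6 among Rashida, Hamid.
Rashida is living and takes 1/6.
Hamid predeceased; the 1/6 allotted to Hamid's branch passes to Hamid's issue by representation.
The 1/6 is divided into 4 equal shares of 1/24 among Hanan, Widad, Yasmin, Farouk.
Hanan is living and takes 1/24.
Widad is living and takes 1/24.
Yasmin is living and takes 1/24.
Farouk is living and takes 1/24.

Bashir 1/6; Dalia 1/12; Fahad 1/12; Farouk 1/24; Ghada 1/6; Hanan 1/24; Rashida 1/6; Samir 1/12; Widad 1/24; Yasmin 1/24; Zuhair 1/12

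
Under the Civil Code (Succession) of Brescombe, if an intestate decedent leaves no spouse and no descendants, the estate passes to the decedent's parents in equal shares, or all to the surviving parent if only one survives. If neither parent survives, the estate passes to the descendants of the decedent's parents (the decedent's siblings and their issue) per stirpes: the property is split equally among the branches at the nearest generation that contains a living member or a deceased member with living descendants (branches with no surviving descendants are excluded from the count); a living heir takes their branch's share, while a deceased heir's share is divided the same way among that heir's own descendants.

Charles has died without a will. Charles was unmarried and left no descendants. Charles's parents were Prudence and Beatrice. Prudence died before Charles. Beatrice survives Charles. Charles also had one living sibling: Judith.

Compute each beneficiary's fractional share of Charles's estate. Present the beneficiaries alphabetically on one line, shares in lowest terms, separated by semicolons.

Only one parent, Beatrice, survives, so Beatrice takes the entire estate. The siblings take nothing because a surviving parent has priority.

Beatrice 1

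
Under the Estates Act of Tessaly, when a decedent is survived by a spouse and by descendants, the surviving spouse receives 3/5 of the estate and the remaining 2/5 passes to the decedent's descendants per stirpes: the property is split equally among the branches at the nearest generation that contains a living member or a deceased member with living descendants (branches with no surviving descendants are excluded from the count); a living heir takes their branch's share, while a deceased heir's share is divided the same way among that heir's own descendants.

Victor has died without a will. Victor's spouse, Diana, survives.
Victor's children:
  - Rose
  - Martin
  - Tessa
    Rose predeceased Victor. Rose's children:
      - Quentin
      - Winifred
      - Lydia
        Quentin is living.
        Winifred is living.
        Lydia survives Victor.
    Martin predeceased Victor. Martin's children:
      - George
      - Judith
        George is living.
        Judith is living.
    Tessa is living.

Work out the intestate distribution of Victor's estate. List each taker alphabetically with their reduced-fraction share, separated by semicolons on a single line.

Diana, as surviving spouse, takes 3/5.
The remaining 2/5 passes to Victor's descendants per stirpes.
The 2/5 is divided into 3 equal shares of 2/15 among Rose, Martin, Tessa.
Rose predeceased; the 2/15 allotted to Rose's branch passes to Rose's issue by representation.
The 2/15 is divided into 3 equal shares of 2/45 among Quentin, Winifred, Lydia.
Quentin is living and takes 2/45.
Winifred is living and takes 2/45.
Lydia is living and takes 2/45.
Martin predeceased; the 2/15 allotted to Martin's branch passes to Martin's issue by representation.
The 2/15 is divided into 2 equal shares of 1/15 among George, Judith.
George is living and takes 1/15.
Judith is living and takes 1/15.
Tessa is living and takes 2/15.

Diana 3/5; George 1/15; Judith 1/15; Lydia 2/45; Quentin 2/45; Tessa 2/15; Winifred 2/45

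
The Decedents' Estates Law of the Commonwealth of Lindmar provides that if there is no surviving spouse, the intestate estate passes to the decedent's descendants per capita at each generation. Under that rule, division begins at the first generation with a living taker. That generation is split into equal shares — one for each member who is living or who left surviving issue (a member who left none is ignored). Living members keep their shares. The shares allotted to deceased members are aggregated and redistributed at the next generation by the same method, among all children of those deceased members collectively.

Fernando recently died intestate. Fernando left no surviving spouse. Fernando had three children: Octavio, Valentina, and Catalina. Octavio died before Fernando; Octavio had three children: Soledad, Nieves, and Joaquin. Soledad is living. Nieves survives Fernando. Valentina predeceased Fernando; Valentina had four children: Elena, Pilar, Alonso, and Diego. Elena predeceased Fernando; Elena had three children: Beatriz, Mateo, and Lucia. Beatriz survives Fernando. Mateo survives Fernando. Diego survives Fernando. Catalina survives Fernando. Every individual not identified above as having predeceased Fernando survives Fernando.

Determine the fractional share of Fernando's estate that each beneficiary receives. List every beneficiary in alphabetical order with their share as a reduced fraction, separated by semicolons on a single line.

There is no surviving spouse, so the entire estate passes to Fernando's descendants per capita at each generation.
At generation 1 (Octavio, Valentina, Catalina) there are 3 shares of (1)/3 = 1/3 each.
Living: Catalina — each takes 1/3.
Deceased: Octavio and Valentina. Their combined 2/3 is pooled and carried to generation 2.
At generation 2 (Soledad, Nieves, Joaquin, Elena, Pilar, Alonso, Diego) there are 7 shares of (2/3)/7 = 2/21 each.
Living: Soledad, Nieves, Joaquin, Pilar, Alonso, and Diego — each takes 2/21.
Deceased: Elena. That 2/21 share is carried to generation 3.
At generation 3 (Beatriz, Mateo, Lucia) there are 3 shares of (2/21)/3 = 2/63 each.
Living: Beatriz, Mateo, and Lucia — each takes 2/63.

Alonso 2/21; Beatriz 2/63; Catalina 1/3; Diego 2/21; Joaquin 2/21; Lucia 2/63; Mateo 2/63; Nieves 2/21; Pilar 2/21; Soledad 2/21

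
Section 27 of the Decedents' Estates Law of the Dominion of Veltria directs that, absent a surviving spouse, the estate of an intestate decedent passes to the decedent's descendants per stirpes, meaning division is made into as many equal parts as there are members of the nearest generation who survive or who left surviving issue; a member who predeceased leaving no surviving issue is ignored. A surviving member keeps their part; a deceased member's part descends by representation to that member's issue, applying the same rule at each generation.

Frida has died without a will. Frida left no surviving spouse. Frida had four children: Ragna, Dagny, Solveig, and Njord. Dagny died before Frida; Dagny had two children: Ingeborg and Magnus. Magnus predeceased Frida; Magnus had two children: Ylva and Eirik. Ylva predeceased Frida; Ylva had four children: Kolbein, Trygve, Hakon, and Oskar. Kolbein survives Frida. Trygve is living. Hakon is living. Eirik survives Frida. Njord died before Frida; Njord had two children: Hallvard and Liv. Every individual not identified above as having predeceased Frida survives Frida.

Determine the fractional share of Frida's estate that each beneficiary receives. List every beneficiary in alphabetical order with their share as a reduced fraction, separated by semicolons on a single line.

There is no surviving spouse, so the entire estate passes to Frida's descendants per stirpes.
The estate is divided into 4 equal shares of 1/4 among Ragna, Dagny, Solveig, Njord.
Ragna is living and takes 1/4.
Dagny predeceased; the 1/4 allotted to Dagny's branch passes to Dagny's issue by representation.
The 1/4 is divided into 2 equal shares of 1/8 among Ingeborg, Magnus.
Ingeborg is living and takes 1/8.
Magnus predeceased; the 1/8 allotted to Magnus's branch passes to Magnus's issue by representation.
The 1/8 is divided into 2 equal shares of 1/16 among Ylva, Eirik.
Ylva predeceased; the 1/16 allotted to Ylva's branch passes to Ylva's issue by representation.
The 1/16 is divided into 4 equal shares of 1/64 among Kolbein, Trygve, Hakon, Oskar.
Kolbein is living and takes 1/64.
Trygve is living and takes 1/64.
Hakon is living and takes 1/64.
Oskar is living and takes 1/64.
Eirik is living and takes 1/16.
Solveig is living and takes 1/4.
Njord predeceased; the 1/4 allotted to Njord's branch passes to Njord's issue by representation.
The 1/4 is divided into 2 equal shares of 1/8 among Hallvard, Liv.
Hallvard is living and takes 1/8.
Liv is living and takes 1/8.

Eirik 1/16; Hakon 1/64; Hallvard 1/8; Ingeborg 1/8; Kolbein 1/64; Liv 1/8; Oskar 1/64; Ragna 1/4; Solveig 1/4; Trygve 1/64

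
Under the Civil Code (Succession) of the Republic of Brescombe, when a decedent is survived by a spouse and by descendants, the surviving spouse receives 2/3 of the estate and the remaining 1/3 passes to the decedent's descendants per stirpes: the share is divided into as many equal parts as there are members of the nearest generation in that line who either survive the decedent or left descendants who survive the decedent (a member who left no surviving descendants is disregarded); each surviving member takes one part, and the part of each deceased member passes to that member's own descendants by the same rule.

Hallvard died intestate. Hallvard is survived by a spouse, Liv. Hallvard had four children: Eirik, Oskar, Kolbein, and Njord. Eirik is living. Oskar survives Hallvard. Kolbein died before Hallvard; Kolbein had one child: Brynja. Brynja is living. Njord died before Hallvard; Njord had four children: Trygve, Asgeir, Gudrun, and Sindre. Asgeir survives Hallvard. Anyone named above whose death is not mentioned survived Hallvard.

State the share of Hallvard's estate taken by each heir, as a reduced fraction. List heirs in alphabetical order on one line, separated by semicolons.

Asgeir 1/48; Brynja 1/12; Eirik 1/12; Gudrun 1/48; Liv 2/3; Oskar 1/12; Sindre 1/48; Trygve 1/48

Liv, as surviving spouse, takes 2/3.
The remaining 1/3 passes to Hallvard's descendants per stirpes.
The 1/3 is divided into 4 equal shares of 1/12 among Eirik, Oskar, Kolbein, Njord.
Eirik is living and takes 1/12.
Oskar is living and takes 1/12.
Kolbein predeceased; the 1/12 allotted to Kolbein's branch passes to Kolbein's issue by representation.
Brynja is the sole taker at this level and receives the full 1/12.
Njord predeceased; the 1/12 allotted to Njord's branch passes to Njord's issue by representation.
The 1/12 is divided into 4 equal shares of 1/48 among Trygve, Asgeir, Gudrun, Sindre.
Trygve is living and takes 1/48.
Asgeir is living and takes 1/48.
Gudrun is living and takes 1/48.
Sindre is living and takes 1/48.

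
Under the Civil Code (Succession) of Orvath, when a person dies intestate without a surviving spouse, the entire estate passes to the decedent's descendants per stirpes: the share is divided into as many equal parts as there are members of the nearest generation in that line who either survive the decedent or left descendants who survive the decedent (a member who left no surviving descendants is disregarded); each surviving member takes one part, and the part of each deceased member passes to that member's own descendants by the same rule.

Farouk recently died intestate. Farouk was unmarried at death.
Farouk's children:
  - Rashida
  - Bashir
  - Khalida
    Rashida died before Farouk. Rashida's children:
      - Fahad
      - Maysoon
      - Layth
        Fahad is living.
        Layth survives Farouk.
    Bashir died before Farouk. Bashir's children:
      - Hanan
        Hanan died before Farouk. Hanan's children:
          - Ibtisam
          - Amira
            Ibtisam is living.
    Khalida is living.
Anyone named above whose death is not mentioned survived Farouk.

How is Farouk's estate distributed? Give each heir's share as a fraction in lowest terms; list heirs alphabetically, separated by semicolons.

There is no surviving spouse, so the entire estate passes to Farouk's descendants per stirpes.
The estate is divided into 3 equal shares of 1/3 among Rashida, Bashir, Khalida.
Rashida predeceased; the 1/3 allotted to Rashida's branch passes to Rashida's issue by representation.
The 1/3 is divided into 3 equal shares of 1/9 among Fahad, Maysoon, Layth.
Fahad is living and takes 1/9.
Maysoon is living and takes 1/9.
Layth is living and takes 1/9.
Bashir predeceased; the 1/3 allotted to Bashir's branch passes to Bashir's issue by representation.
Hanan's line is the sole branch at this level, so the full 1/3 passes to Hanan's issue by representation.
The 1/3 is divided into 2 equal shares of 1/6 among Ibtisam, Amira.
Ibtisam is living and takes 1/6.
Amira is living and takes 1/6.
Khalida is living and takes 1/3.

Amira 1/6; Fahad 1/9; Ibtisam 1/6; Khalida 1/3; Layth 1/9; Maysoon 1/9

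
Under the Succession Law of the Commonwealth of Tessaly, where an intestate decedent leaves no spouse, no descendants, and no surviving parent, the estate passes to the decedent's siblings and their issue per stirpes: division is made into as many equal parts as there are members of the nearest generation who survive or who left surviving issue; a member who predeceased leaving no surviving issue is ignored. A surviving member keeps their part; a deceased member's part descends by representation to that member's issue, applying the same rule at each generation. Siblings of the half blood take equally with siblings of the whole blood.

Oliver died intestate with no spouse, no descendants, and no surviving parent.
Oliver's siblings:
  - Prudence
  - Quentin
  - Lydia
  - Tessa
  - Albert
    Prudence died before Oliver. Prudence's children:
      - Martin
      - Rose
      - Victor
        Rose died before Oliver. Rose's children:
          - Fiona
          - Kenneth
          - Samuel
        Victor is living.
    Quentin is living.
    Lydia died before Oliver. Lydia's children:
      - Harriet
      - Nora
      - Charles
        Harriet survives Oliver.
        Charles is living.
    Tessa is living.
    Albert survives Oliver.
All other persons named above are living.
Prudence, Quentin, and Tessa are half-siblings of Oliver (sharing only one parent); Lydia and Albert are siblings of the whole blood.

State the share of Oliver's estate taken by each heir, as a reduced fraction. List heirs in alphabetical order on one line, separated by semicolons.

Albert 1/5; Charles 1/15; Fiona 1/45; Harriet 1/15; Kenneth 1/45; Martin 1/15; Nora 1/15; Quentin 1/5; Samuel 1/45; Tessa 1/5; Victor 1/15

No spouse, descendants, or parent survives, so the estate passes to Oliver's siblings per stirpes.
Half-blood and whole-blood siblings take equally under the stated rule.
The estate is divided into 5 equal shares of 1/5 among Prudence, Quentin, Lydia, Tessa, Albert.
Prudence predeceased; the 1/5 allotted to Prudence's branch passes to Prudence's issue by representation.
The 1/5 is divided into 3 equal shares of 1/15 among Martin, Rose, Victor.
Martin is living and takes 1/15.
Rose predeceased; the 1/15 allotted to Rose's branch passes to Rose's issue by representation.
The 1/15 is divided into 3 equal shares of 1/45 among Fiona, Kenneth, Samuel.
Fiona is living and takes 1/45.
Kenneth is living and takes 1/45.
Samuel is living and takes 1/45.
Victor is living and takes 1/15.
Quentin is living and takes 1/5.
Lydia predeceased; the 1/5 allotted to Lydia's branch passes to Lydia's issue by representation.
The 1/5 is divided into 3 equal shares of 1/15 among Harriet, Nora, Charles.
Harriet is living and takes 1/15.
Nora is living and takes 1/15.
Charles is living and takes 1/15.
Tessa is living and takes 1/5.
Albert is living and takes 1/5.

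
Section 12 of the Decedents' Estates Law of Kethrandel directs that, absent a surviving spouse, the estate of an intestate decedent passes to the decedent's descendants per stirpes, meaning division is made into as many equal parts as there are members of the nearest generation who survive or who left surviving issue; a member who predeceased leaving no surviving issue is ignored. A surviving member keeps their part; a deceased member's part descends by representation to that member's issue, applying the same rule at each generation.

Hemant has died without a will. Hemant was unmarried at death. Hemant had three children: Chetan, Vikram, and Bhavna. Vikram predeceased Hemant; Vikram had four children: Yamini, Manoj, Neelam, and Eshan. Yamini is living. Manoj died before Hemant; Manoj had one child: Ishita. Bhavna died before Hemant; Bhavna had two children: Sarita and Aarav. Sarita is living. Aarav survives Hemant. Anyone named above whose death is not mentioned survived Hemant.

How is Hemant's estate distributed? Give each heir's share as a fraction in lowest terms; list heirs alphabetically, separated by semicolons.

There is no surviving spouse, so the entire estate passes to Hemant's descendants per stirpes.
The estate is divided into 3 equal shares of 1/3 among Chetan, Vikram, Bhavna.
Chetan is living and takes 1/3.
Vikram predeceased; the 1/3 allotted to Vikram's branch passes to Vikram's issue by representation.
The 1/3 is divided into 4 equal shares of 1/12 among Yamini, Manoj, Neelam, Eshan.
Yamini is living and takes 1/12.
Manoj predeceased; the 1/12 allotted to Manoj's branch passes to Manoj's issue by representation.
Ishita is the sole taker at this level and receives the full 1/12.
Neelam is living and takes 1/12.
Eshan is living and takes 1/12.
Bhavna predeceased; the 1/3 allotted to Bhavna's branch passes to Bhavna's issue by representation.
The 1/3 is divided into 2 equal shares of 1/6 among Sarita, Aarav.
Sarita is living and takes 1/6.
Aarav is living and takes 1/6.

Aarav 1/6; Chetan 1/3; Eshan 1/12; Ishita 1/12; Neelam 1/12; Sarita 1/6; Yamini 1/12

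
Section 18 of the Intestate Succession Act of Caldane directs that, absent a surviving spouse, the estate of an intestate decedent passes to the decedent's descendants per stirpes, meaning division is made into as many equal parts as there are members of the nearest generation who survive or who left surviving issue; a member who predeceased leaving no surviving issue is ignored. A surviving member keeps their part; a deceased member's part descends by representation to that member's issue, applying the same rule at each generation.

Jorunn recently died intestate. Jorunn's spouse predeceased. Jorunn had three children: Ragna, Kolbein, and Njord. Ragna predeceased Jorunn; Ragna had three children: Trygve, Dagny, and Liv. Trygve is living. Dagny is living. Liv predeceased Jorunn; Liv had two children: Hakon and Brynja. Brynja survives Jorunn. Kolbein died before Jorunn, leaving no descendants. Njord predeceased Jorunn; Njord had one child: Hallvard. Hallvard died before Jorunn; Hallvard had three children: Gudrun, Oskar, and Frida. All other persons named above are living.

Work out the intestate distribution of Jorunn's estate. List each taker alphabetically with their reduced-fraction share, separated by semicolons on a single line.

There is no surviving spouse, so the entire estate passes to Jorunn's descendants per stirpes.
Kolbein left no surviving issue, so that branch lapses and is disregarded.
The estate is divided into 2 equal shares of 1/2 among Ragna, Njord.
Ragna predeceased; the 1/2 allotted to Ragna's branch passes to Ragna's issue by representation.
The 1/2 is divided into 3 equal shares of 1/6 among Trygve, Dagny, Liv.
Trygve is living and takes 1/6.
Dagny is living and takes 1/6.
Liv predeceased; the 1/6 allotted to Liv's branch passes to Liv's issue by representation.
The 1/6 is divided into 2 equal shares of 1/12 among Hakon, Brynja.
Hakon is living and takes 1/12.
Brynja is living and takes 1/12.
Njord predeceased; the 1/2 allotted to Njord's branch passes to Njord's issue by representation.
Hallvard's line is the sole branch at this level, so the full 1/2 passes to Hallvard's issue by representation.
The 1/2 is divided into 3 equal shares of 1/6 among Gudrun, Oskar, Frida.
Gudrun is living and takes 1/6.
Oskar is living and takes 1/6.
Frida is living and takes 1/6.

Brynja 1/12; Dagny 1/6; Frida 1/6; Gudrun 1/6; Hakon 1/12; Oskar 1/6; Trygve 1/6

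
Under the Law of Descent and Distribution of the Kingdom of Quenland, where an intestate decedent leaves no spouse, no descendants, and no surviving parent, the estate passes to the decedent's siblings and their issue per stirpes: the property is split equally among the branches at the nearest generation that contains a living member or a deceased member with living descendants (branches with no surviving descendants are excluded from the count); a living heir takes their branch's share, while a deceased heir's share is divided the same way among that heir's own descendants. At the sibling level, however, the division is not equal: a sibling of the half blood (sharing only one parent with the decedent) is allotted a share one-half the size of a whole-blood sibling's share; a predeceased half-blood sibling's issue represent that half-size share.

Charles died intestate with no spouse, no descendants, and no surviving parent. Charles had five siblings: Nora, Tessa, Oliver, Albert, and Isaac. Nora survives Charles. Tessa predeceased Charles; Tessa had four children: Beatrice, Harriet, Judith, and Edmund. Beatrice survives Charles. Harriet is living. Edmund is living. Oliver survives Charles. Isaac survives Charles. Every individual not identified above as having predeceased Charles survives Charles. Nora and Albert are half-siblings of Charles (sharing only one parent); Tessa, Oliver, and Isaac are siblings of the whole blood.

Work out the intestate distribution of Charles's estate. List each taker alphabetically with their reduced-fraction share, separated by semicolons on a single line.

No spouse, descendants, or parent survives, so the estate passes to Charles's siblings per stirpes.
Half-blood siblings count for one-half the weight of whole-blood siblings at the initial division.
Dividing 1 in proportion to weights (total weight 4): Nora (weight 1/2) → 1/8; Tessa (weight 1) → 1/4; Oliver (weight 1) → 1/4; Albert (weight 1/2) → 1/8; Isaac (weight 1) → 1/4.
Nora is living and takes 1/8.
Tessa predeceased; the 1/4 allotted to Tessa's branch passes to Tessa's issue by representation.
The 1/4 is divided into 4 equal shares of 1/16 among Beatrice, Harriet, Judith, Edmund.
Beatrice is living and takes 1/16.
Harriet is living and takes 1/16.
Judith is living and takes 1/16.
Edmund is living and takes 1/16.
Oliver is living and takes 1/4.
Albert is living and takes 1/8.
Isaac is living and takes 1/4.

Albert 1/8; Beatrice 1/16; Edmund 1/16; Harriet 1/16; Isaac 1/4; Judith 1/16; Nora 1/8; Oliver 1/4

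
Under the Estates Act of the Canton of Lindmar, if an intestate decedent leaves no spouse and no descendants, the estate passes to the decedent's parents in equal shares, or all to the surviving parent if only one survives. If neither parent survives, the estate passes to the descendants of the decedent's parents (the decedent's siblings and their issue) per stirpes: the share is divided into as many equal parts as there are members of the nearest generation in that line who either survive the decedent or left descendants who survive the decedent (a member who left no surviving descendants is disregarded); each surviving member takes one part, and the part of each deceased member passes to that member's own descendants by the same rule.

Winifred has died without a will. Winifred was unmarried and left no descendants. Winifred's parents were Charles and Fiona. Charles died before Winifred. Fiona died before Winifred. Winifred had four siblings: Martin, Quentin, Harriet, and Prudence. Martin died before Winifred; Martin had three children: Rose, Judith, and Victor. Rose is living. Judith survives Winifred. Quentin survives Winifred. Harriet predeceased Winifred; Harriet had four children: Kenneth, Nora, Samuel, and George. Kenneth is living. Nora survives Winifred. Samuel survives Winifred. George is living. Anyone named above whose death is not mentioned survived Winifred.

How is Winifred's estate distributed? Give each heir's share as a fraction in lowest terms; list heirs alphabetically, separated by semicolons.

Neither parent survives and there are no descendants, so the estate passes to Winifred's siblings and their issue per stirpes.
The estate is divided into 4 equal shares of 1/4 among Martin, Quentin, Harriet, Prudence.
Martin predeceased; the 1/4 allotted to Martin's branch passes to Martin's issue by representation.
The 1/4 is divided into 3 equal shares of 1/12 among Rose, Judith, Victor.
Rose is living and takes 1/12.
Judith is living and takes 1/12.
Victor is living and takes 1/12.
Quentin is living and takes 1/4.
Harriet predeceased; the 1/4 allotted to Harriet's branch passes to Harriet's issue by representation.
The 1/4 is divided into 4 equal shares of 1/16 among Kenneth, Nora, Samuel, George.
Kenneth is living and takes 1/16.
Nora is living and takes 1/16.
Samuel is living and takes 1/16.
George is living and takes 1/16.
Prudence is living and takes 1/4.

George 1/16; Judith 1/12; Kenneth 1/16; Nora 1/16; Prudence 1/4; Quentin 1/4; Rose 1/12; Samuel 1/16; Victor 1/12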